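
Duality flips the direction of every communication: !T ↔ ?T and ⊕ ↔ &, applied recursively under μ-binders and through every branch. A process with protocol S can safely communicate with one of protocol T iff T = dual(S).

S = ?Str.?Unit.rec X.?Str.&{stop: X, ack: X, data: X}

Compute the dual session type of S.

!Str.!Unit.rec X.!Str.+{stop: X, ack: X, data: X}

?Str = !Str
  ?Unit = !Unit
    rec X = rec X  (μ self-dual)
      ?Str = !Str
        &{stop,ack,data} = +{stop,ack,data}  (offer→select)
          case stop:
            dual(X) = X
          case ack:
            dual(X) = X
          case data:
            dual(X) = X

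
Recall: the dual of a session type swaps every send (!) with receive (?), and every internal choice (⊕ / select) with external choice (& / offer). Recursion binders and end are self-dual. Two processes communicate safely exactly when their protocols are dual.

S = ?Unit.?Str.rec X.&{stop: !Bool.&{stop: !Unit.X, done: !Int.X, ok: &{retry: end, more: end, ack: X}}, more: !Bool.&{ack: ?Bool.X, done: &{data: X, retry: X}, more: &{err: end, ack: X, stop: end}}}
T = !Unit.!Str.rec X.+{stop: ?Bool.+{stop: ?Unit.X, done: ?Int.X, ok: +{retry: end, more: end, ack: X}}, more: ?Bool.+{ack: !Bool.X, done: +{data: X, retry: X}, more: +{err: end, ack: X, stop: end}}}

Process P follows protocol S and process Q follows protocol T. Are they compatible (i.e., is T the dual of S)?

?Unit ‖ !Unit  ✓
  ?Str ‖ !Str  ✓
    rec X ‖ rec X  ✓ (binder kept)
      &{stop,more} ‖ +{stop,more}  ✓ labels match
        [stop]
          !Bool ‖ ?Bool  ✓
            &{stop,done,ok} ‖ +{stop,done,ok}  ✓ labels match
              [stop]
                !Unit ‖ ?Unit  ✓
                  X ‖ X  ✓
              [done]
                !Int ‖ ?Int  ✓
                  X ‖ X  ✓
              [ok]
                &{retry,more,ack} ‖ +{retry,more,ack}  ✓ labels match
                  [retry]
                    end ‖ end  ✓
                  [more]
                    end ‖ end  ✓
                  [ack]
                    X ‖ X  ✓
        [more]
          !Bool ‖ ?Bool  ✓
            &{ack,done,more} ‖ +{ack,done,more}  ✓ labels match
              [ack]
                ?Bool ‖ !Bool  ✓
                  X ‖ X  ✓
              [done]
                &{data,retry} ‖ +{data,retry}  ✓ labels match
                  [data]
                    X ‖ X  ✓
                  [retry]
                    X ‖ X  ✓
              [more]
                &{err,ack,stop} ‖ +{err,ack,stop}  ✓ labels match
                  [err]
                    end ‖ end  ✓
                  [ack]
                    X ‖ X  ✓
                  [stop]
                    end ‖ end  ✓

YES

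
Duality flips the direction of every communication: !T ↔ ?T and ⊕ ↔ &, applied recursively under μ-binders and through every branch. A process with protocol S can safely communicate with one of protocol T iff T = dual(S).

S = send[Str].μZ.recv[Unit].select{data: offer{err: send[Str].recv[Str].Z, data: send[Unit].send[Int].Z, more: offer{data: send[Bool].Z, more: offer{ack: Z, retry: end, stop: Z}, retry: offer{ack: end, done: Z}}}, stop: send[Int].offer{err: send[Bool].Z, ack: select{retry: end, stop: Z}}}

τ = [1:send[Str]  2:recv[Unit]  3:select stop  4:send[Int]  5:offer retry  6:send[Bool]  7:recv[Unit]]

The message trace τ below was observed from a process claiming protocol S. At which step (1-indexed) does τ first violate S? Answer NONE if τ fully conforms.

step 1: send[Str]  ok  state: μZ.…
step 2: recv[Unit]  ok  state: select{data: offer{err: send[Str].recv[Str].μZ.…, data: send[Unit].send[Int].μZ.…, more: offer{data: send[Bool].μZ.…, more: offer{ack: μZ.…, retry: end, stop: μZ.…}, retry: offer{ack: end, done: μZ.…}}}, stop: send[Int].offer{err: send[Bool].μZ.…, ack: select{retry: end, stop: μZ.…}}}
step 3: select stop  ok  state: send[Int].offer{err: send[Bool].μZ.…, ack: select{retry: end, stop: μZ.…}}
step 4: send[Int]  ok  state: offer{err: send[Bool].μZ.…, ack: select{retry: end, stop: μZ.…}}
step 5: got offer retry, protocol expects offer err or offer ack  ✗

5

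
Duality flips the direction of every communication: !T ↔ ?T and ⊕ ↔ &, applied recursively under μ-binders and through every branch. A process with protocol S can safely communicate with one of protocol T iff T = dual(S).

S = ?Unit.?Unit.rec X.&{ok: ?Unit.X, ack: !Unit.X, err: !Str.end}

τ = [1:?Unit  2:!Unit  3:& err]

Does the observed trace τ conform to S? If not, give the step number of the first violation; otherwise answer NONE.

2

@1 ?Unit  match  residual = ?Unit.rec X.…
@2 got !Unit, protocol expects ?Unit  ✗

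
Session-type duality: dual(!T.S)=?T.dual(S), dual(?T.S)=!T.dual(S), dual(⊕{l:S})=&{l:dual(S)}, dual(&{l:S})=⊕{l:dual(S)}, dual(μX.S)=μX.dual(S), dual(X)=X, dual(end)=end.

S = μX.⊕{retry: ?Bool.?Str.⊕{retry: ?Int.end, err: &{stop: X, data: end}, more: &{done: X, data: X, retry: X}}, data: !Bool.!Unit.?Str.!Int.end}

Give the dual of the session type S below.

μX ↦ μX  (μ self-dual)
  ⊕{retry,data} ↦ &{retry,data}  (⊕→&)
    [retry]
      ?Bool ↦ !Bool
        ?Str ↦ !Str
          ⊕{retry,err,more} ↦ &{retry,err,more}  (⊕→&)
            [retry]
              ?Int ↦ !Int
                end ↦ end
            [err]
              &{stop,data} ↦ ⊕{stop,data}  (&→⊕)
                [stop]
                  X ↦ X
                [data]
                  end ↦ end
            [more]
              &{done,data,retry} ↦ ⊕{done,data,retry}  (&→⊕)
                [done]
                  X ↦ X
                [data]
                  X ↦ X
                [retry]
                  X ↦ X
    [data]
      !Bool ↦ ?Bool
        !Unit ↦ ?Unit
          ?Str ↦ !Str
            !Int ↦ ?Int
              end ↦ end

μX.&{retry: !Bool.!Str.&{retry: !Int.end, err: ⊕{stop: X, data: end}, more: ⊕{done: X, data: X, retry: X}}, data: ?Bool.?Unit.!Str.?Int.end}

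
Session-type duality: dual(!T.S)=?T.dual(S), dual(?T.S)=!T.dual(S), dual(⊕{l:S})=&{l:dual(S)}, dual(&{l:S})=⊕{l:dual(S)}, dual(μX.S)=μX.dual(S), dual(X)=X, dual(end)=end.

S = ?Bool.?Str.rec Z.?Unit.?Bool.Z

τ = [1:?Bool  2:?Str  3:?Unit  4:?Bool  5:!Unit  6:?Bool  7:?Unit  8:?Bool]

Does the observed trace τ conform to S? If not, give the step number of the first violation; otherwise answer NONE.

step 1: ?Bool  ✓  now at ?Str.rec Z.…
step 2: ?Str  ✓  now at rec Z.…
step 3: ?Unit  ✓  now at ?Bool.rec Z.…
step 4: ?Bool  ✓  now at rec Z.…
step 5: got !Unit, protocol expects ?Unit  ✗

5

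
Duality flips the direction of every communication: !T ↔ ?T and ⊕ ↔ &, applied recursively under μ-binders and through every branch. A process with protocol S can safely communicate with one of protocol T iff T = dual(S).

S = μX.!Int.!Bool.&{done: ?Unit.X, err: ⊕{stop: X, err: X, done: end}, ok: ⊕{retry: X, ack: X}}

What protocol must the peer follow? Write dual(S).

μX = μX  (binder kept)
  !Int = ?Int
    !Bool = ?Bool
      &{done,err,ok} = ⊕{done,err,ok}  (external→internal)
        • done:
          ?Unit = !Unit
            X ↦ X
        • err:
          ⊕{stop,err,done} = &{stop,err,done}  (internal→external)
            • stop:
              X ↦ X
            • err:
              X ↦ X
            • done:
              end ↦ end
        • ok:
          ⊕{retry,ack} = &{retry,ack}  (internal→external)
            • retry:
              X ↦ X
            • ack:
              X ↦ X

μX.?Int.?Bool.⊕{done: !Unit.X, err: &{stop: X, err: X, done: end}, ok: &{retry: X, ack: X}}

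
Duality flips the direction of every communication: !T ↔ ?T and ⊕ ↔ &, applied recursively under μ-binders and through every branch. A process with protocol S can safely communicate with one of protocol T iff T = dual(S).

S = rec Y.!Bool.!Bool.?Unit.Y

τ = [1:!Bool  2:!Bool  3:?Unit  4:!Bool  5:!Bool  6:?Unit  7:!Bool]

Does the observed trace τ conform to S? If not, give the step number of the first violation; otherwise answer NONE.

step 1: !Bool  ok  state: !Bool.?Unit.rec Y.…
step 2: !Bool  ok  state: ?Unit.rec Y.…
step 3: ?Unit  ok  state: rec Y.…
step 4: !Bool  ok  state: !Bool.?Unit.rec Y.…
step 5: !Bool  ok  state: ?Unit.rec Y.…
step 6: ?Unit  ok  state: rec Y.…
step 7: !Bool  ok  state: !Bool.?Unit.rec Y.…
τ conforms to S (length 7)

NONE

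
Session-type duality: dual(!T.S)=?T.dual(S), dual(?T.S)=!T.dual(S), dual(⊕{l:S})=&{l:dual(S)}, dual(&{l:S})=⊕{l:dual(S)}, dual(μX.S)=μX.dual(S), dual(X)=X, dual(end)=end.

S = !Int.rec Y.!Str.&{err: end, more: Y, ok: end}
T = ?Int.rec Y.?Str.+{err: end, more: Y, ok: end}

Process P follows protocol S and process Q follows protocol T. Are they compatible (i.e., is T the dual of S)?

!Int ‖ ?Int  ok
  rec Y ‖ rec Y  ok (μ self-dual)
    !Str ‖ ?Str  ok
      &{err,more,ok} ‖ +{err,more,ok}  ok labels match
        • err:
          end ‖ end  ok
        • more:
          Y ‖ Y  ok
        • ok:
          end ‖ end  ok

YES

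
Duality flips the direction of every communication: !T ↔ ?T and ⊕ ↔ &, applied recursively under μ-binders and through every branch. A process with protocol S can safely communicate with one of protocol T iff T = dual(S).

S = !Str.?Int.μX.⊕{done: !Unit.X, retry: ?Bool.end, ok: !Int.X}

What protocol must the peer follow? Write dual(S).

!Str = ?Str
  ?Int = !Int
    μX = μX  (rec unchanged)
      ⊕{done,retry,ok} = &{done,retry,ok}  (internal→external)
        • done:
          !Unit = ?Unit
            X self-dual
        • retry:
          ?Bool = !Bool
            end self-dual
        • ok:
          !Int = ?Int
            X self-dual

?Str.!Int.μX.&{done: ?Unit.X, retry: !Bool.end, ok: ?Int.X}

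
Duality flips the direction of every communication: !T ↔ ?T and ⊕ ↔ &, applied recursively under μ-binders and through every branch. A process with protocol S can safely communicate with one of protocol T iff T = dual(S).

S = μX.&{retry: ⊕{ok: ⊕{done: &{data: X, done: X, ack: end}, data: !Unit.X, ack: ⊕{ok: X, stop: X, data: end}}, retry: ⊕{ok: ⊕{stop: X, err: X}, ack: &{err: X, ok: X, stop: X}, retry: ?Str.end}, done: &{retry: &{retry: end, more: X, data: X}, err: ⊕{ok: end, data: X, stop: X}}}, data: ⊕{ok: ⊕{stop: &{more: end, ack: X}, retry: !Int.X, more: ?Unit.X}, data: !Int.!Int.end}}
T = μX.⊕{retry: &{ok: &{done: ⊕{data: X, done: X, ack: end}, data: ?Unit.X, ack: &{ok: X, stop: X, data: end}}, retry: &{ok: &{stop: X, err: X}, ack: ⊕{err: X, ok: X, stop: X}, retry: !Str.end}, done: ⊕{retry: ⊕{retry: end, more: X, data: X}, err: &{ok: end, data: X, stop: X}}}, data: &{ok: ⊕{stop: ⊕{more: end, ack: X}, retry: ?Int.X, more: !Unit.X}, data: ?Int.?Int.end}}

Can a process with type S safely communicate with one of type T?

NO

μX | μX  ok (μ self-dual)
  &{retry,data} | ⊕{retry,data}  ok same labels
    [retry]
      ⊕{ok,retry,done} | &{ok,retry,done}  ok same labels
        [ok]
          ⊕{done,data,ack} | &{done,data,ack}  ok same labels
            [done]
              &{data,done,ack} | ⊕{data,done,ack}  ok same labels
                [data]
                  X | X  ok
                [done]
                  X | X  ok
                [ack]
                  end | end  ok
            [data]
              !Unit | ?Unit  ok
                X | X  ok
            [ack]
              ⊕{ok,stop,data} | &{ok,stop,data}  ok same labels
                [ok]
                  X | X  ok
                [stop]
                  X | X  ok
                [data]
                  end | end  ok
        [retry]
          ⊕{ok,ack,retry} | &{ok,ack,retry}  ok same labels
            [ok]
              ⊕{stop,err} | &{stop,err}  ok same labels
                [stop]
                  X | X  ok
                [err]
                  X | X  ok
            [ack]
              &{err,ok,stop} | ⊕{err,ok,stop}  ok same labels
                [err]
                  X | X  ok
                [ok]
                  X | X  ok
                [stop]
                  X | X  ok
            [retry]
              ?Str | !Str  ok
                end | end  ok
        [done]
          &{retry,err} | ⊕{retry,err}  ok same labels
            [retry]
              &{retry,more,data} | ⊕{retry,more,data}  ok same labels
                [retry]
                  end | end  ok
                [more]
                  X | X  ok
                [data]
                  X | X  ok
            [err]
              ⊕{ok,data,stop} | &{ok,data,stop}  ok same labels
                [ok]
                  end | end  ok
                [data]
                  X | X  ok
                [stop]
                  X | X  ok
    [data]
      ⊕{ok,data} | &{ok,data}  ok same labels
        [ok]
          ⊕{stop,retry,more} | ⊕{stop,retry,more}  ✗ choice polarity not flipped — not dual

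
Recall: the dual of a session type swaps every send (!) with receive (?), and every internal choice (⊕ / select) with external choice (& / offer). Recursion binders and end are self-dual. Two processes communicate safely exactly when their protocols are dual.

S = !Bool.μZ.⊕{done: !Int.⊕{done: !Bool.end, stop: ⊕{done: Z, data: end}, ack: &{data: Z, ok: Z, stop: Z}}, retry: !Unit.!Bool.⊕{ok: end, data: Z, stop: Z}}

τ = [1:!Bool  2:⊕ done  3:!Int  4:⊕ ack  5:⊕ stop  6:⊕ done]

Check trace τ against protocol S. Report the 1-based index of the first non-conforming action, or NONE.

[1] !Bool  ok  state: μZ.…
[2] ⊕ done  ok  state: !Int.⊕{done: !Bool.end, stop: ⊕{done: μZ.…, data: end}, ack: &{data: μZ.…, ok: μZ.…, stop: μZ.…}}
[3] !Int  ok  state: ⊕{done: !Bool.end, stop: ⊕{done: μZ.…, data: end}, ack: &{data: μZ.…, ok: μZ.…, stop: μZ.…}}
[4] ⊕ ack  ok  state: &{data: μZ.…, ok: μZ.…, stop: μZ.…}
[5] got ⊕ stop, protocol expects & data or & ok or & stop  ✗

5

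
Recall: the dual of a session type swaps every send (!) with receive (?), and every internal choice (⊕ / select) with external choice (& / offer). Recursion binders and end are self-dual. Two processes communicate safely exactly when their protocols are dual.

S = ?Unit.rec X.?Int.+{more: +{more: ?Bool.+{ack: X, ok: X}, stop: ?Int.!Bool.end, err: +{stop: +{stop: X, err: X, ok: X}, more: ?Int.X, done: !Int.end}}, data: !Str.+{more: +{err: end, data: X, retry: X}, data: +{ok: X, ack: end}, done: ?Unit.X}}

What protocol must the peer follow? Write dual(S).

?Unit → !Unit
  rec X → rec X  (μ self-dual)
    ?Int → !Int
      +{more,data} → &{more,data}  (select→offer)
        case more:
          +{more,stop,err} → &{more,stop,err}  (select→offer)
            case more:
              ?Bool → !Bool
                +{ack,ok} → &{ack,ok}  (select→offer)
                  case ack:
                    X self-dual
                  case ok:
                    X self-dual
            case stop:
              ?Int → !Int
                !Bool → ?Bool
                  end self-dual
            case err:
              +{stop,more,done} → &{stop,more,done}  (select→offer)
                case stop:
                  +{stop,err,ok} → &{stop,err,ok}  (select→offer)
                    case stop:
                      X self-dual
                    case err:
                      X self-dual
                    case ok:
                      X self-dual
                case more:
                  ?Int → !Int
                    X self-dual
                case done:
                  !Int → ?Int
                    end self-dual
        case data:
          !Str → ?Str
            +{more,data,done} → &{more,data,done}  (select→offer)
              case more:
                +{err,data,retry} → &{err,data,retry}  (select→offer)
                  case err:
                    end self-dual
                  case data:
                    X self-dual
                  case retry:
                    X self-dual
              case data:
                +{ok,ack} → &{ok,ack}  (select→offer)
                  case ok:
                    X self-dual
                  case ack:
                    end self-dual
              case done:
                ?Unit → !Unit
                  X self-dual

!Unit.rec X.!Int.&{more: &{more: !Bool.&{ack: X, ok: X}, stop: !Int.?Bool.end, err: &{stop: &{stop: X, err: X, ok: X}, more: !Int.X, done: ?Int.end}}, data: ?Str.&{more: &{err: end, data: X, retry: X}, data: &{ok: X, ack: end}, done: !Unit.X}}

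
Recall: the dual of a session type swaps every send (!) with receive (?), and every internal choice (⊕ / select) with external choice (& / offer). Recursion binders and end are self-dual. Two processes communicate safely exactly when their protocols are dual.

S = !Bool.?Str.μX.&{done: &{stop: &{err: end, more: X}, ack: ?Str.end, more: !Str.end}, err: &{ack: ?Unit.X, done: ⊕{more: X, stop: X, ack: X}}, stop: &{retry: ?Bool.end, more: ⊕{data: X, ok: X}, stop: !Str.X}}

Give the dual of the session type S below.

!Bool → ?Bool
  ?Str → !Str
    μX → μX  (μ self-dual)
      &{done,err,stop} → ⊕{done,err,stop}  (&→⊕)
        [done]
          &{stop,ack,more} → ⊕{stop,ack,more}  (&→⊕)
            [stop]
              &{err,more} → ⊕{err,more}  (&→⊕)
                [err]
                  dual(end) = end
                [more]
                  dual(X) = X
            [ack]
              ?Str → !Str
                dual(end) = end
            [more]
              !Str → ?Str
                dual(end) = end
        [err]
          &{ack,done} → ⊕{ack,done}  (&→⊕)
            [ack]
              ?Unit → !Unit
                dual(X) = X
            [done]
              ⊕{more,stop,ack} → &{more,stop,ack}  (⊕→&)
                [more]
                  dual(X) = X
                [stop]
                  dual(X) = X
                [ack]
                  dual(X) = X
        [stop]
          &{retry,more,stop} → ⊕{retry,more,stop}  (&→⊕)
            [retry]
              ?Bool → !Bool
                dual(end) = end
            [more]
              ⊕{data,ok} → &{data,ok}  (⊕→&)
                [data]
                  dual(X) = X
                [ok]
                  dual(X) = X
            [stop]
              !Str → ?Str
                dual(X) = X

?Bool.!Str.μX.⊕{done: ⊕{stop: ⊕{err: end, more: X}, ack: !Str.end, more: ?Str.end}, err: ⊕{ack: !Unit.X, done: &{more: X, stop: X, ack: X}}, stop: ⊕{retry: !Bool.end, more: &{data: X, ok: X}, stop: ?Str.X}}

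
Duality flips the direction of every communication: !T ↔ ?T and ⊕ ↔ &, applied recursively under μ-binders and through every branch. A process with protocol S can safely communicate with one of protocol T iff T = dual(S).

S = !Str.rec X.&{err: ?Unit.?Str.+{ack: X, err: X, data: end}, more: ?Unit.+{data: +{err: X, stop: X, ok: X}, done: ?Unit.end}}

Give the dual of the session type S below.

?Str.rec X.+{err: !Unit.!Str.&{ack: X, err: X, data: end}, more: !Unit.&{data: &{err: X, stop: X, ok: X}, done: !Unit.end}}

!Str = ?Str
  rec X = rec X  (μ self-dual)
    &{err,more} = +{err,more}  (external→internal)
      • err:
        ?Unit = !Unit
          ?Str = !Str
            +{ack,err,data} = &{ack,err,data}  (internal→external)
              • ack:
                dual(X) = X
              • err:
                dual(X) = X
              • data:
                dual(end) = end
      • more:
        ?Unit = !Unit
          +{data,done} = &{data,done}  (internal→external)
            • data:
              +{err,stop,ok} = &{err,stop,ok}  (internal→external)
                • err:
                  dual(X) = X
                • stop:
                  dual(X) = X
                • ok:
                  dual(X) = X
            • done:
              ?Unit = !Unit
                dual(end) = end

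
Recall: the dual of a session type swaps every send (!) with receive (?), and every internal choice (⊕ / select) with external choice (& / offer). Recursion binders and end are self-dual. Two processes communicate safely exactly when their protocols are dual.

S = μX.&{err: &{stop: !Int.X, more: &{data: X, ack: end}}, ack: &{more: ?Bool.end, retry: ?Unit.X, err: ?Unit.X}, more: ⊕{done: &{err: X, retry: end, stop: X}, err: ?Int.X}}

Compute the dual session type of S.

μX.⊕{err: ⊕{stop: ?Int.X, more: ⊕{data: X, ack: end}}, ack: ⊕{more: !Bool.end, retry: !Unit.X, err: !Unit.X}, more: &{done: ⊕{err: X, retry: end, stop: X}, err: !Int.X}}

μX ↦ μX  (binder kept)
  &{err,ack,more} ↦ ⊕{err,ack,more}  (&→⊕)
    • err:
      &{stop,more} ↦ ⊕{stop,more}  (&→⊕)
        • stop:
          !Int ↦ ?Int
            X ↦ X
        • more:
          &{data,ack} ↦ ⊕{data,ack}  (&→⊕)
            • data:
              X ↦ X
            • ack:
              end ↦ end
    • ack:
      &{more,retry,err} ↦ ⊕{more,retry,err}  (&→⊕)
        • more:
          ?Bool ↦ !Bool
            end ↦ end
        • retry:
          ?Unit ↦ !Unit
            X ↦ X
        • err:
          ?Unit ↦ !Unit
            X ↦ X
    • more:
      ⊕{done,err} ↦ &{done,err}  (internal→external)
        • done:
          &{err,retry,stop} ↦ ⊕{err,retry,stop}  (&→⊕)
            • err:
              X ↦ X
            • retry:
              end ↦ end
            • stop:
              X ↦ X
        • err:
          ?Int ↦ !Int
            X ↦ X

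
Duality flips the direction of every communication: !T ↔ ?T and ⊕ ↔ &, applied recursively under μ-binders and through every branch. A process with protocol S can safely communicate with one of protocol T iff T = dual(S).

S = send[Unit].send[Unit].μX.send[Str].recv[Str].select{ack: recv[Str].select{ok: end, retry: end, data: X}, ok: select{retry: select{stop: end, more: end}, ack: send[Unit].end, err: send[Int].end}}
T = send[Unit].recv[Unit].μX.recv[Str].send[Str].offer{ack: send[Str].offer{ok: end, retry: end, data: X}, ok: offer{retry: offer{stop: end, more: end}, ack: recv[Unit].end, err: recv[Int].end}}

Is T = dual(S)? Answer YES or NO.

send[Unit] ‖ send[Unit]  ✗ same direction on both sides — not dual

NO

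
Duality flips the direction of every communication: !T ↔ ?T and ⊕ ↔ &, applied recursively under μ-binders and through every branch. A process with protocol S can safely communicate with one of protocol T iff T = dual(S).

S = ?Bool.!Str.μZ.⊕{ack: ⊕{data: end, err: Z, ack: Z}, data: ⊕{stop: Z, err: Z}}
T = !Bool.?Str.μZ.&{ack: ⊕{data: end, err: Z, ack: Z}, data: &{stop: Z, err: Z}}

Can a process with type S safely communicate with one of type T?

NO

?Bool ‖ !Bool  ✓
  !Str ‖ ?Str  ✓
    μZ ‖ μZ  ✓ (binder kept)
      ⊕{ack,data} ‖ &{ack,data}  ✓ labels match
        case ack:
          ⊕{data,err,ack} ‖ ⊕{data,err,ack}  ✗ choice polarity not flipped — not dual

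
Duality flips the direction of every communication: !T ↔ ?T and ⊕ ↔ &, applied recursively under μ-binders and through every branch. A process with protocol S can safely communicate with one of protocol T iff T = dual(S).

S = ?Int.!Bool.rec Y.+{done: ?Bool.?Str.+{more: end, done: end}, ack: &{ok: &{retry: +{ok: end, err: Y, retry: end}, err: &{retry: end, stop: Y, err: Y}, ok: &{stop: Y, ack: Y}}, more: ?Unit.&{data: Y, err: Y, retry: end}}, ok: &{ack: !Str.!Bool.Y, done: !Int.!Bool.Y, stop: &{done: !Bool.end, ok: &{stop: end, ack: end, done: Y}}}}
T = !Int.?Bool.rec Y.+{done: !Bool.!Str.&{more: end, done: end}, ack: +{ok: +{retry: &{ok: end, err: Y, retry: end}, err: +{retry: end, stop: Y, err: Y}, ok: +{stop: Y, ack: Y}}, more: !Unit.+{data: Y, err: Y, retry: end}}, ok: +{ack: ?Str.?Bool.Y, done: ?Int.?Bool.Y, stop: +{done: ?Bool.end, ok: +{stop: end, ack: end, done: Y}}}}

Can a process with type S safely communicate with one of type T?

NO

?Int vs !Int  ✓
  !Bool vs ?Bool  ✓
    rec Y vs rec Y  ✓ (μ self-dual)
      +{done,ack,ok} vs +{done,ack,ok}  ✗ choice polarity not flipped — not dual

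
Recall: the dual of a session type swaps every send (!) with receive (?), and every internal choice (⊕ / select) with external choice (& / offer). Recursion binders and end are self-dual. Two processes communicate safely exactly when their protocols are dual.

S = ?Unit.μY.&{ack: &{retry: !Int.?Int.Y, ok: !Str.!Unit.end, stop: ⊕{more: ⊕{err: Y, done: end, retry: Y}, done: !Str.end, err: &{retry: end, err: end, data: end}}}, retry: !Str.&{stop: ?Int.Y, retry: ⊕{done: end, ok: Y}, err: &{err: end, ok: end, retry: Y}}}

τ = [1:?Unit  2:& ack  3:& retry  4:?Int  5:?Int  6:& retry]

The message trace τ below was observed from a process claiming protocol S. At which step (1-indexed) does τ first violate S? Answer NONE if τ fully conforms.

[1] ?Unit  match  now at μY.…
[2] & ack  match  now at &{retry: !Int.?Int.μY.…, ok: !Str.!Unit.end, stop: ⊕{more: ⊕{err: μY.…, done: end, retry: μY.…}, done: !Str.end, err: &{retry: end, err: end, data: end}}}
[3] & retry  match  now at !Int.?Int.μY.…
[4] got ?Int, protocol expects !Int  ✗

4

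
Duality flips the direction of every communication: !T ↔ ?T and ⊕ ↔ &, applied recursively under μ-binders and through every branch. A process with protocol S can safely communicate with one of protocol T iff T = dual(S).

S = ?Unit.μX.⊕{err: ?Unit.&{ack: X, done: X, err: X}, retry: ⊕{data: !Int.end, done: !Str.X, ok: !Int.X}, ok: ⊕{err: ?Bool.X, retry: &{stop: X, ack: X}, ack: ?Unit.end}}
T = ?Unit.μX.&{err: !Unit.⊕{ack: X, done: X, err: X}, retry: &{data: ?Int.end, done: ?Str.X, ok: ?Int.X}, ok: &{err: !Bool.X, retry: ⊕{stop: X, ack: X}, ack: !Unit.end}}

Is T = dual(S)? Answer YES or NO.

?Unit | ?Unit  ✗ same direction on both sides — not dual

NO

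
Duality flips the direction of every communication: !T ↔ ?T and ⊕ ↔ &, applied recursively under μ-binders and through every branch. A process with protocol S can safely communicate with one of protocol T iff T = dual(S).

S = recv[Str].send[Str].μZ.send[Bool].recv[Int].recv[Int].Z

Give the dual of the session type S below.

send[Str].recv[Str].μZ.recv[Bool].send[Int].send[Int].Z

recv[Str] → send[Str]
  send[Str] → recv[Str]
    μZ → μZ  (rec unchanged)
      send[Bool] → recv[Bool]
        recv[Int] → send[Int]
          recv[Int] → send[Int]
            Z self-dual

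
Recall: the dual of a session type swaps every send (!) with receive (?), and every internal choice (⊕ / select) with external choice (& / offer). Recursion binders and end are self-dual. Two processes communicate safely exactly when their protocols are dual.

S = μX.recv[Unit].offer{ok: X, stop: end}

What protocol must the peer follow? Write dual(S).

μX → μX  (μ self-dual)
  recv[Unit] → send[Unit]
    offer{ok,stop} → select{ok,stop}  (offer→select)
      • ok:
        X self-dual
      • stop:
        end self-dual

μX.send[Unit].select{ok: X, stop: end}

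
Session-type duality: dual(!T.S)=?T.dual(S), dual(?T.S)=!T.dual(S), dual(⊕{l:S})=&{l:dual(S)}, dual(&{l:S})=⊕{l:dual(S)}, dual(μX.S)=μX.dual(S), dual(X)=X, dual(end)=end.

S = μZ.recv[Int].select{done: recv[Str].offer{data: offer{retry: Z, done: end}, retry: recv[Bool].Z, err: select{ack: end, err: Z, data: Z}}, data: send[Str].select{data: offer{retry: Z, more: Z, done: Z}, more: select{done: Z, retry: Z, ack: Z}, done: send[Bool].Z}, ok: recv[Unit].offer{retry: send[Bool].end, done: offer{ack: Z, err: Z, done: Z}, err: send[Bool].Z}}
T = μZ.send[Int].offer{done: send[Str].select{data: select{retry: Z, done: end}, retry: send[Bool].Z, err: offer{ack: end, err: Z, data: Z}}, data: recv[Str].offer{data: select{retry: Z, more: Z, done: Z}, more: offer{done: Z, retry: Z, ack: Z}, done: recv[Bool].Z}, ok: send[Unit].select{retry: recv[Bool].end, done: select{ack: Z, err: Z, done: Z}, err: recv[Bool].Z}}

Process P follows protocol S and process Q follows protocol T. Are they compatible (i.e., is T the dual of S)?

μZ vs μZ  match (μ self-dual)
  recv[Int] vs send[Int]  match
    select{done,data,ok} vs offer{done,data,ok}  match labels match
      [done]
        recv[Str] vs send[Str]  match
          offer{data,retry,err} vs select{data,retry,err}  match labels match
            [data]
              offer{retry,done} vs select{retry,done}  match labels match
                [retry]
                  Z vs Z  match
                [done]
                  end vs end  match
            [retry]
              recv[Bool] vs send[Bool]  match
                Z vs Z  match
            [err]
              select{ack,err,data} vs offer{ack,err,data}  match labels match
                [ack]
                  end vs end  match
                [err]
                  Z vs Z  match
                [data]
                  Z vs Z  match
      [data]
        send[Str] vs recv[Str]  match
          select{data,more,done} vs offer{data,more,done}  match labels match
            [data]
              offer{retry,more,done} vs select{retry,more,done}  match labels match
                [retry]
                  Z vs Z  match
                [more]
                  Z vs Z  match
                [done]
                  Z vs Z  match
            [more]
              select{done,retry,ack} vs offer{done,retry,ack}  match labels match
                [done]
                  Z vs Z  match
                [retry]
                  Z vs Z  match
                [ack]
                  Z vs Z  match
            [done]
              send[Bool] vs recv[Bool]  match
                Z vs Z  match
      [ok]
        recv[Unit] vs send[Unit]  match
          offer{retry,done,err} vs select{retry,done,err}  match labels match
            [retry]
              send[Bool] vs recv[Bool]  match
                end vs end  match
            [done]
              offer{ack,err,done} vs select{ack,err,done}  match labels match
                [ack]
                  Z vs Z  match
                [err]
                  Z vs Z  match
                [done]
                  Z vs Z  match
            [err]
              send[Bool] vs recv[Bool]  match
                Z vs Z  match

YES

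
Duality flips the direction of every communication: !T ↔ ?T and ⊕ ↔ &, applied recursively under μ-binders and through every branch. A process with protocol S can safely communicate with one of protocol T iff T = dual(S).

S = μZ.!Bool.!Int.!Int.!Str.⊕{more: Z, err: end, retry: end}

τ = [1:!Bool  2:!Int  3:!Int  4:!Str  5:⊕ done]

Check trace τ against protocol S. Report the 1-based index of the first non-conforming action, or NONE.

5

@1 !Bool  ok  state: !Int.!Int.!Str.⊕{more: μZ.…, err: end, retry: end}
@2 !Int  ok  state: !Int.!Str.⊕{more: μZ.…, err: end, retry: end}
@3 !Int  ok  state: !Str.⊕{more: μZ.…, err: end, retry: end}
@4 !Str  ok  state: ⊕{more: μZ.…, err: end, retry: end}
@5 got ⊕ done, protocol expects ⊕ more or ⊕ err or ⊕ retry  ✗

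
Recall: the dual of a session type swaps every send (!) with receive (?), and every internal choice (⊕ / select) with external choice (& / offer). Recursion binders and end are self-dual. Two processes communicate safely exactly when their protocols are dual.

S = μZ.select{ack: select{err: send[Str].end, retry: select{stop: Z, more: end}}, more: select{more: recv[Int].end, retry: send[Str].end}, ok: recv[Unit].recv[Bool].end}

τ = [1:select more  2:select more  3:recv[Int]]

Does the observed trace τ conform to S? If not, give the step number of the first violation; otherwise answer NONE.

NONE

step 1: select more  ✓  residual = select{more: recv[Int].end, retry: send[Str].end}
step 2: select more  ✓  residual = recv[Int].end
step 3: recv[Int]  ✓  residual = end
trace exhausted — no violation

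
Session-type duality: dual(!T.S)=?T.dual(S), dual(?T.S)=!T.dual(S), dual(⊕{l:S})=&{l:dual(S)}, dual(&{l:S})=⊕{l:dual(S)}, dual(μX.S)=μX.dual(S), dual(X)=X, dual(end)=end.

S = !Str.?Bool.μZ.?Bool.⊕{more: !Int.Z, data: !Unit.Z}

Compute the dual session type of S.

?Str.!Bool.μZ.!Bool.&{more: ?Int.Z, data: ?Unit.Z}

!Str ↦ ?Str
  ?Bool ↦ !Bool
    μZ ↦ μZ  (binder kept)
      ?Bool ↦ !Bool
        ⊕{more,data} ↦ &{more,data}  (select→offer)
          case more:
            !Int ↦ ?Int
              Z ↦ Z
          case data:
            !Unit ↦ ?Unit
              Z ↦ Z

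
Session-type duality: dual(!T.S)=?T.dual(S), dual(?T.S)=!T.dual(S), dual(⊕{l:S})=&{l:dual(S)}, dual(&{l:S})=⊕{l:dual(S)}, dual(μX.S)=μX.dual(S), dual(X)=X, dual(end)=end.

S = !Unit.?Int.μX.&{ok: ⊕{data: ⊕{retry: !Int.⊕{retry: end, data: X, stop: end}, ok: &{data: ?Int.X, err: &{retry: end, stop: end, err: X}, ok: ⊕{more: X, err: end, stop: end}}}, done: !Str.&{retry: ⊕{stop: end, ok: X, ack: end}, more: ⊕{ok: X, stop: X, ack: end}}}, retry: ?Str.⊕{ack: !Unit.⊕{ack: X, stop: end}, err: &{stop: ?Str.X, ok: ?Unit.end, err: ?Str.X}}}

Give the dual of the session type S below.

!Unit = ?Unit
  ?Int = !Int
    μX = μX  (μ self-dual)
      &{ok,retry} = ⊕{ok,retry}  (offer→select)
        [ok]
          ⊕{data,done} = &{data,done}  (select→offer)
            [data]
              ⊕{retry,ok} = &{retry,ok}  (select→offer)
                [retry]
                  !Int = ?Int
                    ⊕{retry,data,stop} = &{retry,data,stop}  (select→offer)
                      [retry]
                        end ↦ end
                      [data]
                        X ↦ X
                      [stop]
                        end ↦ end
                [ok]
                  &{data,err,ok} = ⊕{data,err,ok}  (offer→select)
                    [data]
                      ?Int = !Int
                        X ↦ X
                    [err]
                      &{retry,stop,err} = ⊕{retry,stop,err}  (offer→select)
                        [retry]
                          end ↦ end
                        [stop]
                          end ↦ end
                        [err]
                          X ↦ X
                    [ok]
                      ⊕{more,err,stop} = &{more,err,stop}  (select→offer)
                        [more]
                          X ↦ X
                        [err]
                          end ↦ end
                        [stop]
                          end ↦ end
            [done]
              !Str = ?Str
                &{retry,more} = ⊕{retry,more}  (offer→select)
                  [retry]
                    ⊕{stop,ok,ack} = &{stop,ok,ack}  (select→offer)
                      [stop]
                        end ↦ end
                      [ok]
                        X ↦ X
                      [ack]
                        end ↦ end
                  [more]
                    ⊕{ok,stop,ack} = &{ok,stop,ack}  (select→offer)
                      [ok]
                        X ↦ X
                      [stop]
                        X ↦ X
                      [ack]
                        end ↦ end
        [retry]
          ?Str = !Str
            ⊕{ack,err} = &{ack,err}  (select→offer)
              [ack]
                !Unit = ?Unit
                  ⊕{ack,stop} = &{ack,stop}  (select→offer)
                    [ack]
                      X ↦ X
                    [stop]
                      end ↦ end
              [err]
                &{stop,ok,err} = ⊕{stop,ok,err}  (offer→select)
                  [stop]
                    ?Str = !Str
                      X ↦ X
                  [ok]
                    ?Unit = !Unit
                      end ↦ end
                  [err]
                    ?Str = !Str
                      X ↦ X

?Unit.!Int.μX.⊕{ok: &{data: &{retry: ?Int.&{retry: end, data: X, stop: end}, ok: ⊕{data: !Int.X, err: ⊕{retry: end, stop: end, err: X}, ok: &{more: X, err: end, stop: end}}}, done: ?Str.⊕{retry: &{stop: end, ok: X, ack: end}, more: &{ok: X, stop: X, ack: end}}}, retry: !Str.&{ack: ?Unit.&{ack: X, stop: end}, err: ⊕{stop: !Str.X, ok: !Unit.end, err: !Str.X}}}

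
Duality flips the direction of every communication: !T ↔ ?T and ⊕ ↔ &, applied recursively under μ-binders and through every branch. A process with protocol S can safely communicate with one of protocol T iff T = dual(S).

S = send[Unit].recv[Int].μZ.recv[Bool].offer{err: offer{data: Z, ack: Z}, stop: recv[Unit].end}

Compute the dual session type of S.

send[Unit] = recv[Unit]
  recv[Int] = send[Int]
    μZ = μZ  (μ self-dual)
      recv[Bool] = send[Bool]
        offer{err,stop} = select{err,stop}  (external→internal)
          • err:
            offer{data,ack} = select{data,ack}  (external→internal)
              • data:
                dual(Z) = Z
              • ack:
                dual(Z) = Z
          • stop:
            recv[Unit] = send[Unit]
              dual(end) = end

recv[Unit].send[Int].μZ.send[Bool].select{err: select{data: Z, ack: Z}, stop: send[Unit].end}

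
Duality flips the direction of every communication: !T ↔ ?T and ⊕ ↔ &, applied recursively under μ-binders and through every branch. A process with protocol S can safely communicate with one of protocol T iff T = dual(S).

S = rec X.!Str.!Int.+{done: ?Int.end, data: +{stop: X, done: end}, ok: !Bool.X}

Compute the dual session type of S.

rec X.?Str.?Int.&{done: !Int.end, data: &{stop: X, done: end}, ok: ?Bool.X}

rec X ↦ rec X  (binder kept)
  !Str ↦ ?Str
    !Int ↦ ?Int
      +{done,data,ok} ↦ &{done,data,ok}  (internal→external)
        • done:
          ?Int ↦ !Int
            end ↦ end
        • data:
          +{stop,done} ↦ &{stop,done}  (internal→external)
            • stop:
              X ↦ X
            • done:
              end ↦ end
        • ok:
          !Bool ↦ ?Bool
            X ↦ X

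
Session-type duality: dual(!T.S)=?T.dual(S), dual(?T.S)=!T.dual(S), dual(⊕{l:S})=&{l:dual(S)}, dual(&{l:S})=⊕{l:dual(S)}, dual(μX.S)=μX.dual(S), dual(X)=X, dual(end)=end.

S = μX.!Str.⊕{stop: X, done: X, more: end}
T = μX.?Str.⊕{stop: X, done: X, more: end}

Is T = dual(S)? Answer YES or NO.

NO

μX ‖ μX  ✓ (rec unchanged)
  !Str ‖ ?Str  ✓
    ⊕{stop,done,more} ‖ ⊕{stop,done,more}  ✗ choice polarity not flipped — not dual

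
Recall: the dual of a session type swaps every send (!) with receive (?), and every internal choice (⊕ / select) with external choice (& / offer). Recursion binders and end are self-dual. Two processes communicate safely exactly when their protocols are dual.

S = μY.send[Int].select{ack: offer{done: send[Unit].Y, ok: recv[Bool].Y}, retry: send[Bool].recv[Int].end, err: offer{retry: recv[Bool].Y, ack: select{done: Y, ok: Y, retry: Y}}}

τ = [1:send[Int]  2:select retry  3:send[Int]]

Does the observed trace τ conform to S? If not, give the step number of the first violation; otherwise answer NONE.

step 1: send[Int]  match  cont: select{ack: offer{done: send[Unit].μY.…, ok: recv[Bool].μY.…}, retry: send[Bool].recv[Int].end, err: offer{retry: recv[Bool].μY.…, ack: select{done: μY.…, ok: μY.…, retry: μY.…}}}
step 2: select retry  match  cont: send[Bool].recv[Int].end
step 3: got send[Int], protocol expects send[Bool]  ✗

3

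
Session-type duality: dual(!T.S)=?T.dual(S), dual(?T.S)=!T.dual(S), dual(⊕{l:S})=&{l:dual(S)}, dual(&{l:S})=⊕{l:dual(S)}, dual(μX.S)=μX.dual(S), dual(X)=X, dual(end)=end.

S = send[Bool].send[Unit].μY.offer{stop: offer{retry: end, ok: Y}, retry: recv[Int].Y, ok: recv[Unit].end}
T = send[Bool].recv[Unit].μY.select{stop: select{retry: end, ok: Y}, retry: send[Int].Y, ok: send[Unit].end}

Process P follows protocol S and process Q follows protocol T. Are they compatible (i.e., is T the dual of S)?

NO

send[Bool] ‖ send[Bool]  ✗ same direction on both sides — not dual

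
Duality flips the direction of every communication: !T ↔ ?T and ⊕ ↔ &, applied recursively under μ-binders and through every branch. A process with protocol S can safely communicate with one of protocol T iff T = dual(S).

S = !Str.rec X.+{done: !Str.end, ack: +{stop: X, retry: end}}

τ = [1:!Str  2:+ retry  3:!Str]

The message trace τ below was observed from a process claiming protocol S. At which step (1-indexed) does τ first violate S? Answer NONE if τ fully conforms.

[1] !Str  match  now at rec X.…
[2] got + retry, protocol expects + done or + ack  ✗

2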